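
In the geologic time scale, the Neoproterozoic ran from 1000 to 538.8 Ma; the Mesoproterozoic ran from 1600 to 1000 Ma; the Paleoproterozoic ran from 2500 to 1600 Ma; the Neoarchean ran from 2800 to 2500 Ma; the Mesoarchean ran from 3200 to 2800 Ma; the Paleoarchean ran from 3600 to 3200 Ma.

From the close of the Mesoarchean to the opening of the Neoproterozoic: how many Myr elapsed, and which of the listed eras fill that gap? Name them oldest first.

1800 million years; Neoarchean, Paleoproterozoic, Mesoproterozoic

The Mesoarchean closes at 2800 Ma and the Neoproterozoic opens at 1000 Ma, so the interval is 2800 − 1000 = 1800 Myr.
An era fits inside if it starts at or after 2800 Ma and ends at or before 1000 Ma; oldest first that gives Neoarchean, Paleoproterozoic, Mesoproterozoic.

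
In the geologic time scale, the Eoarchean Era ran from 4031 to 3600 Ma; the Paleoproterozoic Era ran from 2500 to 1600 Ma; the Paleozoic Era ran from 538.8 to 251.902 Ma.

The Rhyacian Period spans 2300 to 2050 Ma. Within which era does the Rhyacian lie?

Paleoproterozoic

The Rhyacian (2300–2050 Ma) lies entirely within 2500–1600 Ma, the Paleoproterozoic Era.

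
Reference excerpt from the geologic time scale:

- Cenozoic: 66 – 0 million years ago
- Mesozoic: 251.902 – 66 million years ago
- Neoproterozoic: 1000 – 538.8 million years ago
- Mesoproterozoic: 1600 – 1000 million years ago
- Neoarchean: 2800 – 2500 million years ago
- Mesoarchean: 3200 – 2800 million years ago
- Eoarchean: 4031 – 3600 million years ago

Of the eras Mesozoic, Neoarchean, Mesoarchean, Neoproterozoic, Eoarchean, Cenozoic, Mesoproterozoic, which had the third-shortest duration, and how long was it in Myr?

Durations: Mesozoic 185.902; Neoarchean 300; Mesoarchean 400; Neoproterozoic 461.2; Eoarchean 431; Cenozoic 66; Mesoproterozoic 600 Myr.
Sorted shortest-first: Cenozoic (66), Mesozoic (185.902), Neoarchean (300), Mesoarchean (400), Eoarchean (431), Neoproterozoic (461.2), Mesoproterozoic (600).
The third shortest is Neoarchean at 300 Myr.

Neoarchean, 300 million years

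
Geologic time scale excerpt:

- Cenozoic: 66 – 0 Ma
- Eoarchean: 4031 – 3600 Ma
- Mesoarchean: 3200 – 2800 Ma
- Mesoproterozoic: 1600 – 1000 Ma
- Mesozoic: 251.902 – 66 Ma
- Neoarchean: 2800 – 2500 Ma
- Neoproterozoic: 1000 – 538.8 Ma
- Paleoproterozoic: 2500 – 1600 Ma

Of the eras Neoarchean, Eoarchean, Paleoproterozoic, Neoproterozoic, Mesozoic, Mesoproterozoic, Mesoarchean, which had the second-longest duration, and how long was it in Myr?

Start − end for each: Neoarchean 2800 − 2500 = 300; Eoarchean 4031 − 3600 = 431; Paleoproterozoic 2500 − 1600 = 900; Neoproterozoic 1000 − 538.8 = 461.2; Mesozoic 251.902 − 66 = 185.902; Mesoproterozoic 1600 − 1000 = 600; Mesoarchean 3200 − 2800 = 400.
Ranking these from longest: Paleoproterozoic > Mesoproterozoic > Neoproterozoic > Eoarchean > Mesoarchean > Neoarchean > Mesozoic.
Position 2 in that ranking is Mesoproterozoic, which lasted 600 Myr.

Mesoproterozoic, 600 million years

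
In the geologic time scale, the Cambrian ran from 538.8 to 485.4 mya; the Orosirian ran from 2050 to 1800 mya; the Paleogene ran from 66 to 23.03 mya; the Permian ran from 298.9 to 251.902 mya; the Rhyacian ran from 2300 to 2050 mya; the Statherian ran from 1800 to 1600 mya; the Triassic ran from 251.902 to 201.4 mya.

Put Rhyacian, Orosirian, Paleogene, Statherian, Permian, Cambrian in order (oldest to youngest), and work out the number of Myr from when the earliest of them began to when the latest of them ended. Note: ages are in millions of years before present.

Start ages (Ma): Rhyacian 2300, Orosirian 2050, Statherian 1800, Cambrian 538.8, Permian 298.9, Paleogene 66.
Ordered oldest to youngest: Rhyacian, Orosirian, Statherian, Cambrian, Permian, Paleogene.
Span = 2300 − 23.03 = 2276.97 Myr.

Rhyacian → Orosirian → Statherian → Cambrian → Permian → Paleogene; total span 2276.97 Myr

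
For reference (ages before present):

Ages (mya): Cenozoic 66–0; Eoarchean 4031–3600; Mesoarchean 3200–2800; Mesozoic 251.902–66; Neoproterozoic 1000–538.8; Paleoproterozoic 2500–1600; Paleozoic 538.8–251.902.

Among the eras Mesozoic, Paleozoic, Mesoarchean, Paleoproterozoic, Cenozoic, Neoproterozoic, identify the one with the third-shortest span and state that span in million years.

Start − end for each: Mesozoic 251.902 − 66 = 185.902; Paleozoic 538.8 − 251.902 = 286.898; Mesoarchean 3200 − 2800 = 400; Paleoproterozoic 2500 − 1600 = 900; Cenozoic 66 − 0 = 66; Neoproterozoic 1000 − 538.8 = 461.2.
Ranking these from shortest: Cenozoic < Mesozoic < Paleozoic < Mesoarchean < Neoproterozoic < Paleoproterozoic.
Position 3 in that ranking is Paleozoic, which lasted 286.898 Myr.

Paleozoic, 286.898 million years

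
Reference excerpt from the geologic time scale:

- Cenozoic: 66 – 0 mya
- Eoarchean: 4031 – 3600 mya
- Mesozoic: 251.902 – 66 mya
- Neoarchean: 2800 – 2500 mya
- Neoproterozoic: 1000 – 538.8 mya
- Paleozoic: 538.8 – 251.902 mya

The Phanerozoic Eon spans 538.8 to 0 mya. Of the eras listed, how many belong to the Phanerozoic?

Eras inside 538.8–0 Ma: Paleozoic, Mesozoic, Cenozoic — 3 in total.

3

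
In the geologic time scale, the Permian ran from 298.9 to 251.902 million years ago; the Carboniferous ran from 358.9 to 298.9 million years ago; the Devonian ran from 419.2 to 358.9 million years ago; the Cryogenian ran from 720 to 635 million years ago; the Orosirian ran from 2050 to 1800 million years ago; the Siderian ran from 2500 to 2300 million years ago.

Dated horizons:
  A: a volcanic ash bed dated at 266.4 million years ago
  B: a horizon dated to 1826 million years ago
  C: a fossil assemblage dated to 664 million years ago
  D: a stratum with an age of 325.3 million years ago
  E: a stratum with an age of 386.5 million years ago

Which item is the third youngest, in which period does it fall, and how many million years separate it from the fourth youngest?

E, in the Devonian; 277.5 million years to C

Sorted youngest-first by Ma: A (266.4), D (325.3), E (386.5), C (664), B (1826).
The third youngest is E at 386.5 Ma, which lies in 419.2–358.9 Ma: the Devonian.
The fourth youngest is C at 664 Ma; separation = |386.5 − 664| = 277.5 Myr.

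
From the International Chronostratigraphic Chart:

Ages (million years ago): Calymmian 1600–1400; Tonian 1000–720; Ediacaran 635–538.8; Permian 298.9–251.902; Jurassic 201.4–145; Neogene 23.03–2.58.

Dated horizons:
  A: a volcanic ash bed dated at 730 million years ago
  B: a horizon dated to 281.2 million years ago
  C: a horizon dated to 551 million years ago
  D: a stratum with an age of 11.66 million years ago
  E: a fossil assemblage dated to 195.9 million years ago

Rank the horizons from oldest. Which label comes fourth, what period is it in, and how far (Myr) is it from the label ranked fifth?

Sorted oldest-first by Ma: A (730), C (551), B (281.2), E (195.9), D (11.66).
The fourth oldest is E at 195.9 Ma, which lies in 201.4–145 Ma: the Jurassic.
The fifth oldest is D at 11.66 Ma; separation = |195.9 − 11.66| = 184.24 Myr.

E, in the Jurassic; 184.24 million years to D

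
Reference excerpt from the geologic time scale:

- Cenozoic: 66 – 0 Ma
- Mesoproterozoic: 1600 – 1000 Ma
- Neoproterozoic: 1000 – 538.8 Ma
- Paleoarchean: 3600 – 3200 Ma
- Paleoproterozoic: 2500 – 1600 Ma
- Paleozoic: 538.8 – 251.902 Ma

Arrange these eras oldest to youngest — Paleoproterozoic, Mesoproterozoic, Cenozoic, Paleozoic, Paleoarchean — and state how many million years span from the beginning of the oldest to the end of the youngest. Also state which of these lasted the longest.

Paleoarchean → Paleoproterozoic → Mesoproterozoic → Paleozoic → Cenozoic; total span 3600 Myr; longest is Paleoproterozoic

Start ages (Ma): Paleoarchean 3600, Paleoproterozoic 2500, Mesoproterozoic 1600, Paleozoic 538.8, Cenozoic 66.
Ordered oldest to youngest: Paleoarchean, Paleoproterozoic, Mesoproterozoic, Paleozoic, Cenozoic.
Span = 3600 − 0 = 3600 Myr.
Durations: Paleozoic 286.898, Cenozoic 66, Paleoarchean 400, Paleoproterozoic 900, Mesoproterozoic 600 → longest is Paleoproterozoic (900 Myr).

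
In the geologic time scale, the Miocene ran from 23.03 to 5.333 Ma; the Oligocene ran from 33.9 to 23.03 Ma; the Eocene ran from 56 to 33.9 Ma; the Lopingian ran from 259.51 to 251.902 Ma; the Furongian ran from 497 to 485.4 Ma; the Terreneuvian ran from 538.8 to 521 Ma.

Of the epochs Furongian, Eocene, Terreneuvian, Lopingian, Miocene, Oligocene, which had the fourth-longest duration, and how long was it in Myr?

Durations: Furongian 11.6; Eocene 22.1; Terreneuvian 17.8; Lopingian 7.608; Miocene 17.697; Oligocene 10.87 Myr.
Sorted longest-first: Eocene (22.1), Terreneuvian (17.8), Miocene (17.697), Furongian (11.6), Oligocene (10.87), Lopingian (7.608).
The fourth longest is Furongian at 11.6 Myr.

Furongian, 11.6 million years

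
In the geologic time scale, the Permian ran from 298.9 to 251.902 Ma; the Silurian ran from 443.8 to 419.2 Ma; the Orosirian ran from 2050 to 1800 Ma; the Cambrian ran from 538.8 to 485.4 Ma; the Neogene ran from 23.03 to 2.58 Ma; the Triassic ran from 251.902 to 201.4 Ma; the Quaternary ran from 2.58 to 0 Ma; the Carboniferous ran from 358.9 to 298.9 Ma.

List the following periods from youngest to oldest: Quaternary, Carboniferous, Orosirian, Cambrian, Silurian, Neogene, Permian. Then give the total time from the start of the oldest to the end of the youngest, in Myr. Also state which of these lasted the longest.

Quaternary → Neogene → Permian → Carboniferous → Silurian → Cambrian → Orosirian; total span 2050 Myr; longest is Orosirian

From the excerpt: Quaternary 2.58–0; Carboniferous 358.9–298.9; Orosirian 2050–1800; Cambrian 538.8–485.4; Silurian 443.8–419.2; Neogene 23.03–2.58; Permian 298.9–251.902 (Ma).
Larger Ma is earlier, so the oldest is Orosirian and the youngest is Quaternary; youngest to oldest: Quaternary, Neogene, Permian, Carboniferous, Silurian, Cambrian, Orosirian.
Oldest start 2050 minus youngest end 0 gives 2050 Myr overall.
Individual lengths (start − end): Neogene 20.45; Permian 46.998; Silurian 24.6; Quaternary 2.58; Carboniferous 60; Cambrian 53.4; Orosirian 250. The largest is Orosirian at 250 Myr.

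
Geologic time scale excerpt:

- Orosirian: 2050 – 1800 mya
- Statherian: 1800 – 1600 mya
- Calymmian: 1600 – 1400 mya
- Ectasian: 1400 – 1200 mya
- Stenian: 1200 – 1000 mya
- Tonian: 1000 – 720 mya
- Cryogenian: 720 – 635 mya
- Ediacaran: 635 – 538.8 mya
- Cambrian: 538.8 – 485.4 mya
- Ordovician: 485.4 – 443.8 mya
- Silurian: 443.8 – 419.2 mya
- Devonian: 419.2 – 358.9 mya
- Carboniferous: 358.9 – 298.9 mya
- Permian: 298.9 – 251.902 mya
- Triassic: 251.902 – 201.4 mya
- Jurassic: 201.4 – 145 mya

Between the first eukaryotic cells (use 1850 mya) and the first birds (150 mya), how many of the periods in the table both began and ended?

14

1850 Ma sits inside the Orosirian (2050–1800) and 150 Ma inside the Jurassic (201.4–145); neither of those is wholly between the two dates.
The listed periods lying completely between them are Statherian, Calymmian, Ectasian, Stenian, Tonian, Cryogenian, Ediacaran, Cambrian, Ordovician, Silurian, Devonian, Carboniferous, Permian, Triassic — 14 in all.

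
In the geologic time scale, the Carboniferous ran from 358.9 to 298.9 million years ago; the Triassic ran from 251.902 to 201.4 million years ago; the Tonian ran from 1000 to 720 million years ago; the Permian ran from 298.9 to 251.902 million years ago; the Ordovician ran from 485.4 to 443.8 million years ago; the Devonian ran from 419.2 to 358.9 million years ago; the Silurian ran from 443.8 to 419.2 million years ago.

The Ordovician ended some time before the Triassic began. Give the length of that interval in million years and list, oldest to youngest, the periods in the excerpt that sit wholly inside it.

191.898 million years; Silurian, Devonian, Carboniferous, Permian

The Ordovician closes at 443.8 Ma and the Triassic opens at 251.902 Ma, so the interval is 443.8 − 251.902 = 191.898 Myr.
A period fits inside if it starts at or after 443.8 Ma and ends at or before 251.902 Ma; oldest first that gives Silurian, Devonian, Carboniferous, Permian.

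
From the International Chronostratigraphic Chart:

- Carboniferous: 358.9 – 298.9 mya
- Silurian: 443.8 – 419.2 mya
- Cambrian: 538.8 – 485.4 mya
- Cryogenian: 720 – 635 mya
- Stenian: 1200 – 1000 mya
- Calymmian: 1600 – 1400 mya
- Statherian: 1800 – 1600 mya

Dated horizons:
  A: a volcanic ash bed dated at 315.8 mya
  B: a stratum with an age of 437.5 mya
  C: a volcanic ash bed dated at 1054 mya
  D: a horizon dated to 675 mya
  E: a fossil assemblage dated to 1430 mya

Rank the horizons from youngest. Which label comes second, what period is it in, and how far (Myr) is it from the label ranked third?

Smaller Ma means younger, so youngest first: A 315.8 < B 437.5 < D 675 < C 1054 < E 1430.
Counting 2 along gives B (437.5 Ma); the excerpt puts that inside the Silurian, 443.8–419.2 Ma.
Next in line is D (675 Ma), and 675 − 437.5 = 237.5 Myr.

B, in the Silurian; 237.5 million years to D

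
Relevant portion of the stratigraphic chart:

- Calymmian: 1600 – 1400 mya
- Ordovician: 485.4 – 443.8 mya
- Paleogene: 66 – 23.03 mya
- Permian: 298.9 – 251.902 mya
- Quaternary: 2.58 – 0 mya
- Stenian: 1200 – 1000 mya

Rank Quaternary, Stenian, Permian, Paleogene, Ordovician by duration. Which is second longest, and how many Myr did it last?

Permian, 46.998 million years

Durations: Quaternary 2.58; Stenian 200; Permian 46.998; Paleogene 42.97; Ordovician 41.6 Myr.
Sorted longest-first: Stenian (200), Permian (46.998), Paleogene (42.97), Ordovician (41.6), Quaternary (2.58).
The second longest is Permian at 46.998 Myr.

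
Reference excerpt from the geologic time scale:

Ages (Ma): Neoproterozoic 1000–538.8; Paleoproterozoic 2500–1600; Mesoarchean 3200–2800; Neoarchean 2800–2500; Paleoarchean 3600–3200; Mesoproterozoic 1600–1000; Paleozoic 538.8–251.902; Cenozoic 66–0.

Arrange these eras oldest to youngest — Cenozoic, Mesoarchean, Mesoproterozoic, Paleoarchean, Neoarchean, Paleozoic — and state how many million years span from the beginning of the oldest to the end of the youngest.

Start ages (Ma): Paleoarchean 3600, Mesoarchean 3200, Neoarchean 2800, Mesoproterozoic 1600, Paleozoic 538.8, Cenozoic 66.
Ordered oldest to youngest: Paleoarchean, Mesoarchean, Neoarchean, Mesoproterozoic, Paleozoic, Cenozoic.
Span = 3600 − 0 = 3600 Myr.

Paleoarchean → Mesoarchean → Neoarchean → Mesoproterozoic → Paleozoic → Cenozoic; total span 3600 Myr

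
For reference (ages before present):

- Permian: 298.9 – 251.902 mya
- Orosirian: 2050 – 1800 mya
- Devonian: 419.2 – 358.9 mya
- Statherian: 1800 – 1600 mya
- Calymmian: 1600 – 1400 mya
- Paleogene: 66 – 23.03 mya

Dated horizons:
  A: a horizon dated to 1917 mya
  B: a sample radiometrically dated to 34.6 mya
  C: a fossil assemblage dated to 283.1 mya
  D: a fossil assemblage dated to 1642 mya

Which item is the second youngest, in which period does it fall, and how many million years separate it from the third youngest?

C, in the Permian; 1358.9 million years to D

Smaller Ma means younger, so youngest first: B 34.6 < C 283.1 < D 1642 < A 1917.
Counting 2 along gives C (283.1 Ma); the excerpt puts that inside the Permian, 298.9–251.902 Ma.
Next in line is D (1642 Ma), and 1642 − 283.1 = 1358.9 Myr.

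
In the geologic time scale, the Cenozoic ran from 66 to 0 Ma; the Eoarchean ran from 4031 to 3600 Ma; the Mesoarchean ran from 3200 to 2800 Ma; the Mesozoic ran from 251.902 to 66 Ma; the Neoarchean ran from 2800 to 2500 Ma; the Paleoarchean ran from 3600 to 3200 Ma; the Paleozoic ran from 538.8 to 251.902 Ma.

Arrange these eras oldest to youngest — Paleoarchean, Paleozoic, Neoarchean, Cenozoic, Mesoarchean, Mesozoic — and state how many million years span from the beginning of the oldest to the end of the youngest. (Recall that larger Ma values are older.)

From the excerpt: Paleoarchean 3600–3200; Paleozoic 538.8–251.902; Neoarchean 2800–2500; Cenozoic 66–0; Mesoarchean 3200–2800; Mesozoic 251.902–66 (Ma).
Larger Ma is earlier, so the oldest is Paleoarchean and the youngest is Cenozoic; oldest to youngest: Paleoarchean, Mesoarchean, Neoarchean, Paleozoic, Mesozoic, Cenozoic.
Oldest start 3600 minus youngest end 0 gives 3600 Myr overall.

Paleoarchean, Mesoarchean, Neoarchean, Paleozoic, Mesozoic, Cenozoic; total span 3600 Myr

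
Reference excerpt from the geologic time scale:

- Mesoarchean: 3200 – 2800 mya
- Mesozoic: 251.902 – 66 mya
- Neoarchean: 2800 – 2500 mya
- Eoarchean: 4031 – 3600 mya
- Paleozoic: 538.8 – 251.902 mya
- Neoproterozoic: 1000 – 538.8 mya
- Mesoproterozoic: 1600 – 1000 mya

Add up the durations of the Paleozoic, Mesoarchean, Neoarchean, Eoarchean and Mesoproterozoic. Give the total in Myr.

Duration is start − end for each: (538.8 − 251.902) + (3200 − 2800) + (2800 − 2500) + (4031 − 3600) + (1600 − 1000).
That is 286.898 + 400 + 300 + 431 + 600, which totals 2017.898 million years.

2017.898 million years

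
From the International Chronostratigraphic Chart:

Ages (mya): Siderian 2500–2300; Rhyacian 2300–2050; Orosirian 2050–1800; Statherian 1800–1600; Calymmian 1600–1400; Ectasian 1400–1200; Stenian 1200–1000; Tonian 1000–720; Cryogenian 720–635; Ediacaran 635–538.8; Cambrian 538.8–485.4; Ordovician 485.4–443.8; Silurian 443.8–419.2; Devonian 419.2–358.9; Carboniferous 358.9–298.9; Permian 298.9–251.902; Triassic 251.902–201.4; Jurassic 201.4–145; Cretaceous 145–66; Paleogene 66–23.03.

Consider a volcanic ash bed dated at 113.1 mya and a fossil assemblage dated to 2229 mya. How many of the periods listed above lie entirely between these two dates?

16

The older date is 2229 Ma and the younger is 113.1 Ma.
Periods with start < 2229 and end > 113.1 Ma: Orosirian (2050–1800), Statherian (1800–1600), Calymmian (1600–1400), Ectasian (1400–1200), Stenian (1200–1000), Tonian (1000–720), Cryogenian (720–635), Ediacaran (635–538.8), Cambrian (538.8–485.4), Ordovician (485.4–443.8), Silurian (443.8–419.2), Devonian (419.2–358.9), Carboniferous (358.9–298.9), Permian (298.9–251.902), Triassic (251.902–201.4), Jurassic (201.4–145).
That is 16 complete periods.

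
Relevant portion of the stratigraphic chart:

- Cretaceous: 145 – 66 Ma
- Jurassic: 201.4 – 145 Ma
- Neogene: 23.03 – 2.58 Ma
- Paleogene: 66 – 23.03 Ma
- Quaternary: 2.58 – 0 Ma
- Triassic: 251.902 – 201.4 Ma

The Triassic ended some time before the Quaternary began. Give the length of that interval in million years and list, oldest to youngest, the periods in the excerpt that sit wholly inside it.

End of Triassic = 201.4 Ma; start of Quaternary = 2.58 Ma.
Gap = 201.4 − 2.58 = 198.82 Myr.
Periods wholly inside 201.4–2.58 Ma: Jurassic (201.4–145), Cretaceous (145–66), Paleogene (66–23.03), Neogene (23.03–2.58).

198.82 million years; Jurassic, Cretaceous, Paleogene, Neogene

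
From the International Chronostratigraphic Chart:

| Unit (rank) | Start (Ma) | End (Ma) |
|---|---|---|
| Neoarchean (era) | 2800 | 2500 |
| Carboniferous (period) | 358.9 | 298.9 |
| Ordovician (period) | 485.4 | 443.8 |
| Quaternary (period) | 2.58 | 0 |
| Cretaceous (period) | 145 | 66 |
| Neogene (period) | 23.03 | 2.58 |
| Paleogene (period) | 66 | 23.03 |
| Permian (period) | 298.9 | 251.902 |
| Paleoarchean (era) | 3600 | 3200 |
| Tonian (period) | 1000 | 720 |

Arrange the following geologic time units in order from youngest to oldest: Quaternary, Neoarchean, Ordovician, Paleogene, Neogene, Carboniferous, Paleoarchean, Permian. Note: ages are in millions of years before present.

Quaternary, Neogene, Paleogene, Permian, Carboniferous, Ordovician, Neoarchean, Paleoarchean

The oldest of these is Paleoarchean (starts 3600 Ma) and the youngest is Quaternary (ends 0 Ma).
In between, by decreasing start age: Neoarchean (2800), Ordovician (485.4), Carboniferous (358.9), Permian (298.9), Paleogene (66), Neogene (23.03).
Listing youngest first means reversing that sequence.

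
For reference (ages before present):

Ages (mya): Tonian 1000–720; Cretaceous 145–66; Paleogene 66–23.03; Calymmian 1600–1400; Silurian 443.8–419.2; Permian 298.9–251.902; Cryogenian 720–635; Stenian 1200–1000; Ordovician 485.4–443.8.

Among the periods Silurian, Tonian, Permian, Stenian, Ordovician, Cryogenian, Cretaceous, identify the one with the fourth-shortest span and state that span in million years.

Cretaceous, 79 million years

Durations: Silurian 24.6; Tonian 280; Permian 46.998; Stenian 200; Ordovician 41.6; Cryogenian 85; Cretaceous 79 Myr.
Sorted shortest-first: Silurian (24.6), Ordovician (41.6), Permian (46.998), Cretaceous (79), Cryogenian (85), Stenian (200), Tonian (280).
The fourth shortest is Cretaceous at 79 Myr.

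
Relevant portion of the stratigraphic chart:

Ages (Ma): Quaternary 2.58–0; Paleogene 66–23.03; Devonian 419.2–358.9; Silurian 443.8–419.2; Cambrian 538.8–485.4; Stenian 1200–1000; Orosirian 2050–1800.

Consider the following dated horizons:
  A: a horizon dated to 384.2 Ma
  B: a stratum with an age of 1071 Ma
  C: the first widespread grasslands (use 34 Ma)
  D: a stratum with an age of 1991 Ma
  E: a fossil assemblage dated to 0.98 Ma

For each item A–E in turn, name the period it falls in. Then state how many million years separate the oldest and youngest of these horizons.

A: 384.2 Ma lies in 419.2–358.9 Ma, so Devonian.
B: 1071 Ma lies in 1200–1000 Ma, so Stenian.
C: 34 Ma lies in 66–23.03 Ma, so Paleogene.
D: 1991 Ma lies in 2050–1800 Ma, so Orosirian.
E: 0.98 Ma lies in 2.58–0 Ma, so Quaternary.
Oldest = 1991 Ma, youngest = 0.98 Ma → span 1990.02 Myr.

A — Devonian; B — Stenian; C — Paleogene; D — Orosirian; E — Quaternary; span 1990.02 million years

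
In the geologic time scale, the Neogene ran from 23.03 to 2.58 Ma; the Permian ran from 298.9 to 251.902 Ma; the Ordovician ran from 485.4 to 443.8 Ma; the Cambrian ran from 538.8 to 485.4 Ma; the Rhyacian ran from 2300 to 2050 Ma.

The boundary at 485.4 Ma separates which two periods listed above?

The Cambrian ends at 485.4 Ma and the Ordovician begins at 485.4 Ma, so they share that boundary.

Cambrian and Ordovician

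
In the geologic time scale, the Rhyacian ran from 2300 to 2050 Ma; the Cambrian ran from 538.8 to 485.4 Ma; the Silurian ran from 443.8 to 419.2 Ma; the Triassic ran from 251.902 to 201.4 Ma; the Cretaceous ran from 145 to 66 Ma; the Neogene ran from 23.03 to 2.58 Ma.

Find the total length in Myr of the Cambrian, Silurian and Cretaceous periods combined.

Each duration: Cambrian = 53.4; Silurian = 24.6; Cretaceous = 79.
Sum: 53.4 + 24.6 + 79 = 157 Myr.

157 million years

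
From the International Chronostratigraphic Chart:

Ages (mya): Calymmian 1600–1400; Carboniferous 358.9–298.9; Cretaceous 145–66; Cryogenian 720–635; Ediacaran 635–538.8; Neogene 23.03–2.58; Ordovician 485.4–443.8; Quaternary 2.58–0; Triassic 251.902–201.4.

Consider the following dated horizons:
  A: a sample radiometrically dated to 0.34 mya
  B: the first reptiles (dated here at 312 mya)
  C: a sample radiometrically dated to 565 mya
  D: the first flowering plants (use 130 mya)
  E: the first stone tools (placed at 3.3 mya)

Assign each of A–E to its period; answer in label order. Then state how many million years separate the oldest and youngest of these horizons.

A — Quaternary; B — Carboniferous; C — Ediacaran; D — Cretaceous; E — Neogene; span 564.66 million years

A: 0.34 Ma lies in 2.58–0 Ma, so Quaternary.
B: 312 Ma lies in 358.9–298.9 Ma, so Carboniferous.
C: 565 Ma lies in 635–538.8 Ma, so Ediacaran.
D: 130 Ma lies in 145–66 Ma, so Cretaceous.
E: 3.3 Ma lies in 23.03–2.58 Ma, so Neogene.
Oldest = 565 Ma, youngest = 0.34 Ma → span 564.66 Myr.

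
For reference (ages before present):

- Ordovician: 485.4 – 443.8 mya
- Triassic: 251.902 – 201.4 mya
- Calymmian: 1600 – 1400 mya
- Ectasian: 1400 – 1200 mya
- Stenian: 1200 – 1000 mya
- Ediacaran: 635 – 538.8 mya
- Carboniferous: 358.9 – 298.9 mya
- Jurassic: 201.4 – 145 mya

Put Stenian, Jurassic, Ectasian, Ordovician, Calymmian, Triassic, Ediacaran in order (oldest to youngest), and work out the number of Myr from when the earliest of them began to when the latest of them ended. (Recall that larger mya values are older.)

Calymmian, Ectasian, Stenian, Ediacaran, Ordovician, Triassic, Jurassic; total span 1455 Myr

Start ages (Ma): Calymmian 1600, Ectasian 1400, Stenian 1200, Ediacaran 635, Ordovician 485.4, Triassic 251.902, Jurassic 201.4.
Ordered oldest to youngest: Calymmian, Ectasian, Stenian, Ediacaran, Ordovician, Triassic, Jurassic.
Span = 1600 − 145 = 1455 Myr.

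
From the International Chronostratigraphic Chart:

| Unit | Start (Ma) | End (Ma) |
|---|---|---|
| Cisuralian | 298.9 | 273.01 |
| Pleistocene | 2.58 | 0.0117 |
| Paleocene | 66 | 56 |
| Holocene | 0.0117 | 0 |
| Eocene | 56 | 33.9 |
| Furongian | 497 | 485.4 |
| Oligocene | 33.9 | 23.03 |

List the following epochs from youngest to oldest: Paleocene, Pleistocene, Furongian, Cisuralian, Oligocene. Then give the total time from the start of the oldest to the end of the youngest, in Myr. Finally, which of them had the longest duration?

Pleistocene → Oligocene → Paleocene → Cisuralian → Furongian; total span 496.9883 Myr; longest is Cisuralian

Start ages (Ma): Furongian 497, Cisuralian 298.9, Paleocene 66, Oligocene 33.9, Pleistocene 2.58.
Ordered youngest to oldest: Pleistocene, Oligocene, Paleocene, Cisuralian, Furongian.
Span = 497 − 0.0117 = 496.9883 Myr.
Durations: Furongian 11.6, Cisuralian 25.89, Oligocene 10.87, Pleistocene 2.5683, Paleocene 10 → longest is Cisuralian (25.89 Myr).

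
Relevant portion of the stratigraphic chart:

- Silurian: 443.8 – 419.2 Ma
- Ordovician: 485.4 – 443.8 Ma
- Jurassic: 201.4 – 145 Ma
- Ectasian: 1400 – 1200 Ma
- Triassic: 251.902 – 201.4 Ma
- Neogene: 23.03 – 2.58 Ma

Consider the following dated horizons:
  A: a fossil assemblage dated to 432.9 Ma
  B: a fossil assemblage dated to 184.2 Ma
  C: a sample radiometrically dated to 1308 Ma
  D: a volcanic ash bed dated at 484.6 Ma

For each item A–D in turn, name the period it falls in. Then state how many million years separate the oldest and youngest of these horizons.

A: 432.9 Ma lies in 443.8–419.2 Ma, so Silurian.
B: 184.2 Ma lies in 201.4–145 Ma, so Jurassic.
C: 1308 Ma lies in 1400–1200 Ma, so Ectasian.
D: 484.6 Ma lies in 485.4–443.8 Ma, so Ordovician.
Oldest = 1308 Ma, youngest = 184.2 Ma → span 1123.8 Myr.

A — Silurian; B — Jurassic; C — Ectasian; D — Ordovician; span 1123.8 million years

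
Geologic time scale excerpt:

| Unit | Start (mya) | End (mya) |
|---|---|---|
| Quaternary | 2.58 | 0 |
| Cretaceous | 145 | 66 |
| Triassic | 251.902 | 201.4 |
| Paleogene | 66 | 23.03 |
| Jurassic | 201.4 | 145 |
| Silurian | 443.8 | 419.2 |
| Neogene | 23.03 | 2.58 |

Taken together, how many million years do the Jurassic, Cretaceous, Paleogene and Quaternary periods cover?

Duration is start − end for each: (201.4 − 145) + (145 − 66) + (66 − 23.03) + (2.58 − 0).
That is 56.4 + 79 + 42.97 + 2.58, which totals 180.95 million years.

180.95 million years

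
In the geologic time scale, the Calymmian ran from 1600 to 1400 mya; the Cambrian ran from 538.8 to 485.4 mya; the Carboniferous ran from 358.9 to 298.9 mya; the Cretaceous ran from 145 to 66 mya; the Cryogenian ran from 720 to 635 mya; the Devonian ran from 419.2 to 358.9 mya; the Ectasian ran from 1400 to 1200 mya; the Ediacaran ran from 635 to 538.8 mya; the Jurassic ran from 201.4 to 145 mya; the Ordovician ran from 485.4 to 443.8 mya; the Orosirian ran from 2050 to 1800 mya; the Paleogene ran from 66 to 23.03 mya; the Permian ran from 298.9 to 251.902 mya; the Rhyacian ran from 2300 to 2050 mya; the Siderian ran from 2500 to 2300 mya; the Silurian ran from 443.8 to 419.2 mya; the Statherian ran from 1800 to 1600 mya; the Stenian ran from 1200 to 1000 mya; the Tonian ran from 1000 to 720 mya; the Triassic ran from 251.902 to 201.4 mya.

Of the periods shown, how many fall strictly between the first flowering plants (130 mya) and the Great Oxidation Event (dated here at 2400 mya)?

17

2400 Ma sits inside the Siderian (2500–2300) and 130 Ma inside the Cretaceous (145–66); neither of those is wholly between the two dates.
The listed periods lying completely between them are Rhyacian, Orosirian, Statherian, Calymmian, Ectasian, Stenian, Tonian, Cryogenian, Ediacaran, Cambrian, Ordovician, Silurian, Devonian, Carboniferous, Permian, Triassic, Jurassic — 17 in all.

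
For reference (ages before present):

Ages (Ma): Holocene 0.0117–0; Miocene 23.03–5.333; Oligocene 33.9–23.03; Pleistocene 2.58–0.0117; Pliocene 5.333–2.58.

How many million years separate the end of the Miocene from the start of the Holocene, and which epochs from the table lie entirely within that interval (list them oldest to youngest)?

End of Miocene = 5.333 Ma; start of Holocene = 0.0117 Ma.
Gap = 5.333 − 0.0117 = 5.3213 Myr.
Epochs wholly inside 5.333–0.0117 Ma: Pliocene (5.333–2.58), Pleistocene (2.58–0.0117).

5.3213 million years; Pliocene, Pleistocene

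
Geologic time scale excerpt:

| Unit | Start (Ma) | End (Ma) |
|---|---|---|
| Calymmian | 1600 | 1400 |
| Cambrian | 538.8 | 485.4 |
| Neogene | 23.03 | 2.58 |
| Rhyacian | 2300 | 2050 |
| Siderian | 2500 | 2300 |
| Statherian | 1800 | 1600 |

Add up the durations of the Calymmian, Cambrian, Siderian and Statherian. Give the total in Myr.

653.4 million years

Each duration: Calymmian = 200; Cambrian = 53.4; Siderian = 200; Statherian = 200.
Sum: 200 + 53.4 + 200 + 200 = 653.4 Myr.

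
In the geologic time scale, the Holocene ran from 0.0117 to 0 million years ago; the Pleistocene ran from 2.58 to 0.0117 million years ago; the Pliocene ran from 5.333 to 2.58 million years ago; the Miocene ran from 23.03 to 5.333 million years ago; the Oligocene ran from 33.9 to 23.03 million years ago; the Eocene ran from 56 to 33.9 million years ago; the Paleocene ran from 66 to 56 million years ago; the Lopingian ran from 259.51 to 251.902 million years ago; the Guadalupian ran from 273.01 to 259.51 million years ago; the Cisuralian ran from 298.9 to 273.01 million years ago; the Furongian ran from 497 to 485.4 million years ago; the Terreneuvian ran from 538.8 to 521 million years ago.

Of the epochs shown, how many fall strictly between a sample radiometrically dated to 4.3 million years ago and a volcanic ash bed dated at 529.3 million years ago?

The older date is 529.3 Ma and the younger is 4.3 Ma.
Epochs with start < 529.3 and end > 4.3 Ma: Furongian (497–485.4), Cisuralian (298.9–273.01), Guadalupian (273.01–259.51), Lopingian (259.51–251.902), Paleocene (66–56), Eocene (56–33.9), Oligocene (33.9–23.03), Miocene (23.03–5.333).
That is 8 complete epochs.

8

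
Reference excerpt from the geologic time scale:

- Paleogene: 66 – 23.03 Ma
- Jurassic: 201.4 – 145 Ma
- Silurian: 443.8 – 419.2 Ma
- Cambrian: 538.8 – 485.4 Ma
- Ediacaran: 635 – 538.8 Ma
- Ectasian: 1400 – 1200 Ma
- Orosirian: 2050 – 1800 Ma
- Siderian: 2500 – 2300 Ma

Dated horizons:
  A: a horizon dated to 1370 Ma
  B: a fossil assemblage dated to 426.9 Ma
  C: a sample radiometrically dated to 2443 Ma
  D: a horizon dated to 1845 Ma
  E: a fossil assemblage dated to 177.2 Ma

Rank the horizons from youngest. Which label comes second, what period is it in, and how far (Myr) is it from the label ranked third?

B, in the Silurian; 943.1 million years to A

Smaller Ma means younger, so youngest first: E 177.2 < B 426.9 < A 1370 < D 1845 < C 2443.
Counting 2 along gives B (426.9 Ma); the excerpt puts that inside the Silurian, 443.8–419.2 Ma.
Next in line is A (1370 Ma), and 1370 − 426.9 = 943.1 Myr.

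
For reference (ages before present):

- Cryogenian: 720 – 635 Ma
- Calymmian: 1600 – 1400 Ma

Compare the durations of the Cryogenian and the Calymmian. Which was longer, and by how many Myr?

Calymmian, by 115 million years

Cryogenian: 720 − 635 = 85 Myr.
Calymmian: 1600 − 1400 = 200 Myr.
Difference: 200 − 85 = 115 Myr, so the Calymmian was longer.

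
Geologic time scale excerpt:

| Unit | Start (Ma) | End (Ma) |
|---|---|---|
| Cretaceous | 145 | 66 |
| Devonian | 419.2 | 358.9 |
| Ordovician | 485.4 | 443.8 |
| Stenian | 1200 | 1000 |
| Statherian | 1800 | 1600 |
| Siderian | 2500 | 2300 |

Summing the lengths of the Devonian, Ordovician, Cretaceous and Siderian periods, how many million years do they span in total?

Each duration: Devonian = 60.3; Ordovician = 41.6; Cretaceous = 79; Siderian = 200.
Sum: 60.3 + 41.6 + 79 + 200 = 380.9 Myr.

380.9 million years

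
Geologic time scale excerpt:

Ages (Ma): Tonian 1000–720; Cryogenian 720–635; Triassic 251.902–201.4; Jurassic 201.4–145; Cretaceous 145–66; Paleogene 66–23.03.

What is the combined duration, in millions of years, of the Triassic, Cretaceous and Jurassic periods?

Duration is start − end for each: (251.902 − 201.4) + (145 − 66) + (201.4 − 145).
That is 50.502 + 79 + 56.4, which totals 185.902 million years.

185.902 million years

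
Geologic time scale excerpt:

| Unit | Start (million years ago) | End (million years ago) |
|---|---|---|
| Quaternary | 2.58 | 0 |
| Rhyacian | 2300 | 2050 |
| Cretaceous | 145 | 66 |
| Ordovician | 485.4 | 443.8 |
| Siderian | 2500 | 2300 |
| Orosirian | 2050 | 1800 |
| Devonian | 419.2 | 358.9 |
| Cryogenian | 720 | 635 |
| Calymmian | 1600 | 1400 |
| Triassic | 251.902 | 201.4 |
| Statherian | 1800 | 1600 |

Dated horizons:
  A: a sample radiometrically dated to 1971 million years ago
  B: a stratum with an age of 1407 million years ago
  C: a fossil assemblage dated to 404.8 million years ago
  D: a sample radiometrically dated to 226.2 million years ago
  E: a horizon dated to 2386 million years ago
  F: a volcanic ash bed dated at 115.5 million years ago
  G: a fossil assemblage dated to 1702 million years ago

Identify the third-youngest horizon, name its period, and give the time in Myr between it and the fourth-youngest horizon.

C, in the Devonian; 1002.2 million years to B

Smaller Ma means younger, so youngest first: F 115.5 < D 226.2 < C 404.8 < B 1407 < G 1702 < A 1971 < E 2386.
Counting 3 along gives C (404.8 Ma); the excerpt puts that inside the Devonian, 419.2–358.9 Ma.
Next in line is B (1407 Ma), and 1407 − 404.8 = 1002.2 Myr.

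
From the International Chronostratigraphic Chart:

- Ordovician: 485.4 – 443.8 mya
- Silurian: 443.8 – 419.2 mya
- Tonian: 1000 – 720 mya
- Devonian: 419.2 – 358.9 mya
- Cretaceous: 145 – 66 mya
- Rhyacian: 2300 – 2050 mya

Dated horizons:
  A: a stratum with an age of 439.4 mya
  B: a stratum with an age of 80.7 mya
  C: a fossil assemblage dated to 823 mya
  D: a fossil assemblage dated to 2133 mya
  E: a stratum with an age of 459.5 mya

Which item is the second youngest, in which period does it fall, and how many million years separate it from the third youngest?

Sorted youngest-first by Ma: B (80.7), A (439.4), E (459.5), C (823), D (2133).
The second youngest is A at 439.4 Ma, which lies in 443.8–419.2 Ma: the Silurian.
The third youngest is E at 459.5 Ma; separation = |439.4 − 459.5| = 20.1 Myr.

A, in the Silurian; 20.1 million years to E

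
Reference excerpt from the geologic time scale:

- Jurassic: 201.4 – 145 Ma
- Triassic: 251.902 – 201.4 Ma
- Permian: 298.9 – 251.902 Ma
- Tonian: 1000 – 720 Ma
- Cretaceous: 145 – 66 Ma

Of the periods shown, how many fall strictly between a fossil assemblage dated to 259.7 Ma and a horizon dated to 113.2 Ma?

259.7 Ma sits inside the Permian (298.9–251.902) and 113.2 Ma inside the Cretaceous (145–66); neither of those is wholly between the two dates.
The listed periods lying completely between them are Triassic, Jurassic — 2 in all.

2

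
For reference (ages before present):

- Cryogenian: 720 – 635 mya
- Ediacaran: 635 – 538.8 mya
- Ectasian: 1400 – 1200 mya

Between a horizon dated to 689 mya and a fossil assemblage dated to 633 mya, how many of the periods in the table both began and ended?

Checking each listed span, none has both start < 689 Ma and end > 633 Ma — every period straddles one of the two dates or lies outside them — so the count is 0.

0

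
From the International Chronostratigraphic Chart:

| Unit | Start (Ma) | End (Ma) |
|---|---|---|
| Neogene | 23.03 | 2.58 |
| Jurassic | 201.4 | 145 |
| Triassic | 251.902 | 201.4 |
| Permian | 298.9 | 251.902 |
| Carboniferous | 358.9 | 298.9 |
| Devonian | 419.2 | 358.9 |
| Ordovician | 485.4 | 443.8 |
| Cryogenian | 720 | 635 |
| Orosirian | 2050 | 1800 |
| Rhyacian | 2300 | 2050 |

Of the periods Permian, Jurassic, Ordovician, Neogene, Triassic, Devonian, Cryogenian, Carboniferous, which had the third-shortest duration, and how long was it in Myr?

Permian, 46.998 million years

Durations: Permian 46.998; Jurassic 56.4; Ordovician 41.6; Neogene 20.45; Triassic 50.502; Devonian 60.3; Cryogenian 85; Carboniferous 60 Myr.
Sorted shortest-first: Neogene (20.45), Ordovician (41.6), Permian (46.998), Triassic (50.502), Jurassic (56.4), Carboniferous (60), Devonian (60.3), Cryogenian (85).
The third shortest is Permian at 46.998 Myr.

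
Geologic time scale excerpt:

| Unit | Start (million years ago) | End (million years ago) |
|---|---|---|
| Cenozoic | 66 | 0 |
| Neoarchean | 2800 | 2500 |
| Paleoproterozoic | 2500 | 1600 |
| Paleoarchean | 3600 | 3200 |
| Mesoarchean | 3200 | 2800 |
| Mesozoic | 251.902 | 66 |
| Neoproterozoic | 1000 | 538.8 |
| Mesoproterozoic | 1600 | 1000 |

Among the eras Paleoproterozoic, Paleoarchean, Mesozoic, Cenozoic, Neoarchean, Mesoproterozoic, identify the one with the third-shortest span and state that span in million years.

Neoarchean, 300 million years

Start − end for each: Paleoproterozoic 2500 − 1600 = 900; Paleoarchean 3600 − 3200 = 400; Mesozoic 251.902 − 66 = 185.902; Cenozoic 66 − 0 = 66; Neoarchean 2800 − 2500 = 300; Mesoproterozoic 1600 − 1000 = 600.
Ranking these from shortest: Cenozoic < Mesozoic < Neoarchean < Paleoarchean < Mesoproterozoic < Paleoproterozoic.
Position 3 in that ranking is Neoarchean, which lasted 300 Myr.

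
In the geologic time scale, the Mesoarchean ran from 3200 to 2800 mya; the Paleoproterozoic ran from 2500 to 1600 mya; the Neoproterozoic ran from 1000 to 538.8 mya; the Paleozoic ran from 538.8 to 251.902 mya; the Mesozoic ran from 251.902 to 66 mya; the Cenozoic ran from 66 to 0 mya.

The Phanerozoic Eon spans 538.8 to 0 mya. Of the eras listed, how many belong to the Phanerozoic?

Eras inside 538.8–0 Ma: Paleozoic, Mesozoic, Cenozoic — 3 in total.

3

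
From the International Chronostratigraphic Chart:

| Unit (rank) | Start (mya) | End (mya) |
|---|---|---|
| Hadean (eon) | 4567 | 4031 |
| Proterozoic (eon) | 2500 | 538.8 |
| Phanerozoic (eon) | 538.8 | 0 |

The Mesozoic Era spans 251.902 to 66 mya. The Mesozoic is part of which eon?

Phanerozoic

The Mesozoic (251.902–66 Ma) lies entirely within 538.8–0 Ma, the Phanerozoic Eon.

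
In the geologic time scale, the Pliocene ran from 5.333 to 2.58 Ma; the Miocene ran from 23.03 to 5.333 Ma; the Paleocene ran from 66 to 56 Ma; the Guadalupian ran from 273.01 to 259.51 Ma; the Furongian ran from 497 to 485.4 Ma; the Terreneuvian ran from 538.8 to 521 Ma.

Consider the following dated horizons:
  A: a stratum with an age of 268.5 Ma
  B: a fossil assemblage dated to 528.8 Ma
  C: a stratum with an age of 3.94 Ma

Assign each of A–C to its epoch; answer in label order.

A: 268.5 Ma lies in 273.01–259.51 Ma, so Guadalupian.
B: 528.8 Ma lies in 538.8–521 Ma, so Terreneuvian.
C: 3.94 Ma lies in 5.333–2.58 Ma, so Pliocene.

A — Guadalupian; B — Terreneuvian; C — Pliocene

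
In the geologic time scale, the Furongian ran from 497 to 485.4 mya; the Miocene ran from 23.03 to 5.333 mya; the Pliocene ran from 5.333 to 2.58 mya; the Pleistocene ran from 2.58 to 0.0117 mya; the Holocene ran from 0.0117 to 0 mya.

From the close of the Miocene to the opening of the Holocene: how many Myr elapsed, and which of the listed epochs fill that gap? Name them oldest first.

The Miocene closes at 5.333 Ma and the Holocene opens at 0.0117 Ma, so the interval is 5.333 − 0.0117 = 5.3213 Myr.
An epoch fits inside if it starts at or after 5.333 Ma and ends at or before 0.0117 Ma; oldest first that gives Pliocene, Pleistocene.

5.3213 million years; Pliocene, Pleistocene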